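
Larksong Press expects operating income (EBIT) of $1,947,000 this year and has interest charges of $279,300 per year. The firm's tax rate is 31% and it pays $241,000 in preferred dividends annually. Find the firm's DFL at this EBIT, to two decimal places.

Interest = $279,300.00.
Pre-tax preferred-dividend burden = $241,000 ÷ (1 − 0.31) = $349,275.36.
DFL = EBIT ÷ [EBIT − I − D_p/(1−t)] = $1,947,000 ÷ [$1,947,000 − $279,300.00 − $349,275.36] = $1,947,000 ÷ $1,318,424.64 = 1.4768.

1.48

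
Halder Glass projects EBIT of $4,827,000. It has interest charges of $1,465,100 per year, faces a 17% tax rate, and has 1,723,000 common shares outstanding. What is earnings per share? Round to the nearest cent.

Interest = $1,465,100.00, so EBT = $4,827,000 − $1,465,100.00 = $3,361,900.00.
Net income = $3,361,900.00 × (1 − 0.17) = $2,790,377.00.
Per share: $2,790,377.00 / 1,723,000 shares = $1.62.

$1.62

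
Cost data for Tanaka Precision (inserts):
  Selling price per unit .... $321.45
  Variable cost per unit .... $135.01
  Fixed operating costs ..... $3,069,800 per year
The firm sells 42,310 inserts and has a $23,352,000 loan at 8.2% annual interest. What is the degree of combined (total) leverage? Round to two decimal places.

Total contribution margin = 42,310 × $186.44 = $7,888,276.40.
Operating income = contribution − fixed costs = $7,888,276.40 − $3,069,800 = $4,818,476.40. Interest = $1,914,864.00.
DOL = $7,888,276.40 ÷ $4,818,476.40 = 1.6371; DFL = $4,818,476.40 ÷ $2,903,612.40 = 1.6595.
DCL = DOL × DFL = 1.6371 × 1.6595 = 2.7168.

2.72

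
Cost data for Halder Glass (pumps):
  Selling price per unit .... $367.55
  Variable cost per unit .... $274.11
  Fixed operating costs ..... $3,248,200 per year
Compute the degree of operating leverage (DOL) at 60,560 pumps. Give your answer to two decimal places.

At 60,560 units, contribution = 60,560 × $93.44 = $5,658,726.40.
Operating income = contribution − fixed costs = $5,658,726.40 − $3,248,200 = $2,410,526.40.
DOL = contribution ÷ EBIT = $5,658,726.40 ÷ $2,410,526.40 = 2.3475.

2.35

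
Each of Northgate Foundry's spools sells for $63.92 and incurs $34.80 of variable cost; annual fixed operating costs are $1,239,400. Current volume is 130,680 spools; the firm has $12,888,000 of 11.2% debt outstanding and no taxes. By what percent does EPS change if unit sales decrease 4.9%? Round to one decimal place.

-16.6%

Total contribution margin = 130,680 × $29.12 = $3,805,401.60.
Subtracting fixed costs: EBIT = $3,805,401.60 − $1,239,400 = $2,566,001.60.
Interest = $1,443,456.00, so EBIT − I = $1,122,545.60.
DCL = total CM / (EBIT − I) = $3,805,401.60 / $1,122,545.60 = 3.3900.
EPS therefore changes by 3.3900 × (-4.9%) = -16.6%.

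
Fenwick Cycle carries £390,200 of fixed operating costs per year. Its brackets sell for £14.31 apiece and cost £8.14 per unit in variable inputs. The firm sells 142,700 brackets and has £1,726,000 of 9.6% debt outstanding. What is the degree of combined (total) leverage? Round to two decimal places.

2.71

Total contribution margin = 142,700 × £6.17 = £880,459.00.
EBIT = £880,459.00 − £390,200 = £490,259.00. Interest = £165,696.00.
DOL = £880,459.00 ÷ £490,259.00 = 1.7959; DFL = £490,259.00 ÷ £324,563.00 = 1.5105.
Combined leverage = 1.7959 × 1.5105 = 2.7127.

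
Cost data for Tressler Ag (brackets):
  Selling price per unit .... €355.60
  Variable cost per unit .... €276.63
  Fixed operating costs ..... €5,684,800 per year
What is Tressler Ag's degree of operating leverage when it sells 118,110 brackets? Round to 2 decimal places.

Total contribution margin = 118,110 × €78.97 = €9,327,146.70.
Operating income = contribution − fixed costs = €9,327,146.70 − €5,684,800 = €3,642,346.70.
Degree of operating leverage = €9,327,146.70 / €3,642,346.70 = 2.5608.

2.56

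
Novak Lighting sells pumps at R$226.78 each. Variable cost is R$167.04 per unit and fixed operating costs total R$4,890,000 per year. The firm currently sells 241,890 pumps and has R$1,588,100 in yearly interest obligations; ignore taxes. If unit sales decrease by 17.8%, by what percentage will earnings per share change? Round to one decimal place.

-32.3%

Contribution at this volume is 241,890 × R$59.74 = R$14,450,508.60.
Operating income = contribution − fixed costs = R$14,450,508.60 − R$4,890,000 = R$9,560,508.60.
After interest of R$1,588,100.00, pre-tax earnings = R$7,972,408.60.
Degree of combined leverage = contribution ÷ (EBIT − I) = R$14,450,508.60 ÷ R$7,972,408.60 = 1.8126.
EPS therefore changes by 1.8126 × (-17.8%) = -32.3%.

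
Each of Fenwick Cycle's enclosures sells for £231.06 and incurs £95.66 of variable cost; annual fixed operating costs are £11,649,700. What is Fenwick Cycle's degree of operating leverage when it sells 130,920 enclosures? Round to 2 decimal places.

Contribution at this volume is 130,920 × £135.40 = £17,726,568.00.
EBIT = £17,726,568.00 − £11,649,700 = £6,076,868.00.
DOL = contribution ÷ EBIT = £17,726,568.00 ÷ £6,076,868.00 = 2.9171.

2.92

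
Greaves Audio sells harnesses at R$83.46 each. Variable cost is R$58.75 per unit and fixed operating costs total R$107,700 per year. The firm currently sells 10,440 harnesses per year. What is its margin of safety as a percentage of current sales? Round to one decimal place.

58.3%

Contribution margin per unit = R$83.46 − R$58.75 = R$24.71. Break-even units = R$107,700 ÷ R$24.71 = 4,358.56; break-even revenue = 4,358.56 × R$83.46 = R$363,765.36.
Actual sales revenue = 10,440 × R$83.46 = R$871,322.40.
Margin of safety = (R$871,322.40 − R$363,765.36) ÷ R$871,322.40 = 58.3%.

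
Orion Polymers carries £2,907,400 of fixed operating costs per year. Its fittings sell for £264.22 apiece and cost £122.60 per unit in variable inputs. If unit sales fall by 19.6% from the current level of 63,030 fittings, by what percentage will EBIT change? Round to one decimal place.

Contribution at this volume is 63,030 × £141.62 = £8,926,308.60.
Operating income = contribution − fixed costs = £8,926,308.60 − £2,907,400 = £6,018,908.60.
DOL = contribution ÷ EBIT = £8,926,308.60 ÷ £6,018,908.60 = 1.4830.
%ΔEBIT = DOL × %ΔSales = 1.4830 × -19.6% = -29.1%.

-29.1%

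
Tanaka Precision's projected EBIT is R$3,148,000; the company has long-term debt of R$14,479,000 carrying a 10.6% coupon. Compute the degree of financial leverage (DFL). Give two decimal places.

Annual interest charges come to R$1,534,774.00.
Degree of financial leverage = EBIT / (EBIT − interest) = R$3,148,000 / R$1,613,226.00 = 1.9514.

1.95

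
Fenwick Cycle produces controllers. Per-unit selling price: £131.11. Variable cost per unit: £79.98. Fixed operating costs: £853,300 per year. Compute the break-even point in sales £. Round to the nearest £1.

£2,188,073

CM per unit = £131.11 − £79.98 = £51.13; CM ratio = £51.13 / £131.11 = 0.3900.
Break-even sales = FC ÷ CM ratio = £853,300 × £131.11 / £51.13 = £2,188,073.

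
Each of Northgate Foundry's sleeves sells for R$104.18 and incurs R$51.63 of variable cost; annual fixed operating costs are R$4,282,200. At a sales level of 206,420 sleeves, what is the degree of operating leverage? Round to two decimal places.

Contribution at this volume is 206,420 × R$52.55 = R$10,847,371.00.
Subtracting fixed costs: EBIT = R$10,847,371.00 − R$4,282,200 = R$6,565,171.00.
Degree of operating leverage = R$10,847,371.00 / R$6,565,171.00 = 1.6523.

1.65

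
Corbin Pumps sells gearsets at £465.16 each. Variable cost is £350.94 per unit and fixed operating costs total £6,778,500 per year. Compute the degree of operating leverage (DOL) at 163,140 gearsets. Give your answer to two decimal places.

Total contribution margin = 163,140 × £114.22 = £18,633,850.80.
Subtracting fixed costs: EBIT = £18,633,850.80 − £6,778,500 = £11,855,350.80.
So DOL = total CM / EBIT = £18,633,850.80 / £11,855,350.80 = 1.5718.

1.57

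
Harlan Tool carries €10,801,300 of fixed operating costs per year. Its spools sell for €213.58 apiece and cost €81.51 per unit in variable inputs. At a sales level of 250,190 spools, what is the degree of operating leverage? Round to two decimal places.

1.49

At 250,190 units, contribution = 250,190 × €132.07 = €33,042,593.30.
Subtracting fixed costs: EBIT = €33,042,593.30 − €10,801,300 = €22,241,293.30.
Degree of operating leverage = €33,042,593.30 / €22,241,293.30 = 1.4856.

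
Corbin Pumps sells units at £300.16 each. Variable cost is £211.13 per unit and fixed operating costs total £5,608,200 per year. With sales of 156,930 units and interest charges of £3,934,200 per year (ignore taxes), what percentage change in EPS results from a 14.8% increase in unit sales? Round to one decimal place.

+46.7%

Contribution at this volume is 156,930 × £89.03 = £13,971,477.90.
Operating income = contribution − fixed costs = £13,971,477.90 − £5,608,200 = £8,363,277.90.
After interest of £3,934,200.00, pre-tax earnings = £4,429,077.90.
Degree of combined leverage = contribution ÷ (EBIT − I) = £13,971,477.90 ÷ £4,429,077.90 = 3.1545.
EPS therefore changes by 3.1545 × (+14.8%) = +46.7%.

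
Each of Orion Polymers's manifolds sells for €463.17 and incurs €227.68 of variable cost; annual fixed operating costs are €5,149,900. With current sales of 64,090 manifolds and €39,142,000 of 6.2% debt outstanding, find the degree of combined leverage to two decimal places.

2.01

Contribution at this volume is 64,090 × €235.49 = €15,092,554.10.
EBIT = €15,092,554.10 − €5,149,900 = €9,942,654.10. Interest = €2,426,804.00, so EBIT − I = €7,515,850.10.
Degree of total leverage = total CM / (EBIT − interest) = €15,092,554.10 / €7,515,850.10 = 2.0081.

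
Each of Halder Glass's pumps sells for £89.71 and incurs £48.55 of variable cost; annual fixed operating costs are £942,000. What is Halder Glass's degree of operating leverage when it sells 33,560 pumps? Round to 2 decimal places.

3.14

Total contribution margin = 33,560 × £41.16 = £1,381,329.60.
Subtracting fixed costs: EBIT = £1,381,329.60 − £942,000 = £439,329.60.
So DOL = total CM / EBIT = £1,381,329.60 / £439,329.60 = 3.1442.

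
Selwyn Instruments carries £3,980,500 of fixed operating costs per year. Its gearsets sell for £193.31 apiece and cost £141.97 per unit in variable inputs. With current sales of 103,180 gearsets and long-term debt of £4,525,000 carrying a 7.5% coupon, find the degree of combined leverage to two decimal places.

At 103,180 units, contribution = 103,180 × £51.34 = £5,297,261.20.
EBIT = £5,297,261.20 − £3,980,500 = £1,316,761.20. Interest = £339,375.00, so EBIT − I = £977,386.20.
Degree of total leverage = total CM / (EBIT − interest) = £5,297,261.20 / £977,386.20 = 5.4198.

5.42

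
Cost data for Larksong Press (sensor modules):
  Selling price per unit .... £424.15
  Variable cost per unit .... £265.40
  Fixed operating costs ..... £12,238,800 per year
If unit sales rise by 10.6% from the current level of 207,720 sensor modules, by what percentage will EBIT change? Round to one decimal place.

Total contribution margin = 207,720 × £158.75 = £32,975,550.00.
Operating income = contribution − fixed costs = £32,975,550.00 − £12,238,800 = £20,736,750.00.
So DOL = total CM / EBIT = £32,975,550.00 / £20,736,750.00 = 1.5902.
Operating income changes by 1.5902 × +10.6% = +16.9%.

+16.9%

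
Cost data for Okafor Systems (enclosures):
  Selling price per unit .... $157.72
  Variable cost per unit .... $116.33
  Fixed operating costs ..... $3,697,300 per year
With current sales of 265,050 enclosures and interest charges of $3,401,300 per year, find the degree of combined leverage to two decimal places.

2.83

At 265,050 units, contribution = 265,050 × $41.39 = $10,970,419.50.
Operating income = contribution − fixed costs = $10,970,419.50 − $3,697,300 = $7,273,119.50. Interest = $3,401,300.00.
DOL = $10,970,419.50 ÷ $7,273,119.50 = 1.5084; DFL = $7,273,119.50 ÷ $3,871,819.50 = 1.8785.
DCL = DOL × DFL = 1.5084 × 1.8785 = 2.8335.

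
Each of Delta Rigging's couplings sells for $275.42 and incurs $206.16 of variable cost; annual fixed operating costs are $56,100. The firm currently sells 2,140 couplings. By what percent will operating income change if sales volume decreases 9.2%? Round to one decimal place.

-14.8%

At 2,140 units, contribution = 2,140 × $69.26 = $148,216.40.
Operating income = contribution − fixed costs = $148,216.40 − $56,100 = $92,116.40.
So DOL = total CM / EBIT = $148,216.40 / $92,116.40 = 1.6090.
%ΔEBIT = DOL × %ΔSales = 1.6090 × -9.2% = -14.8%.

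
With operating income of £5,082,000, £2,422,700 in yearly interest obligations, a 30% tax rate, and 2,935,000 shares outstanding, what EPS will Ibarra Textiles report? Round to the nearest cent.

Pre-tax income = £5,082,000 − £2,422,700.00 = £2,659,300.00.
After tax at 30%: net income = £2,659,300.00 × 0.70 = £1,861,510.00.
Per share: £1,861,510.00 / 2,935,000 shares = £0.63.

£0.63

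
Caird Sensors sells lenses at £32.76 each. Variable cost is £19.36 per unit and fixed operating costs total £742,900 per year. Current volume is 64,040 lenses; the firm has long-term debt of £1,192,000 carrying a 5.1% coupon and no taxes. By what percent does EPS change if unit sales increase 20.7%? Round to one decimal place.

+326.3%

Total contribution margin = 64,040 × £13.40 = £858,136.00.
Operating income = contribution − fixed costs = £858,136.00 − £742,900 = £115,236.00.
Interest = £60,792.00, so EBIT − I = £54,444.00.
Degree of combined leverage = contribution ÷ (EBIT − I) = £858,136.00 ÷ £54,444.00 = 15.7618.
%ΔEPS = DCL × %ΔSales = 15.7618 × +20.7% = +326.3%.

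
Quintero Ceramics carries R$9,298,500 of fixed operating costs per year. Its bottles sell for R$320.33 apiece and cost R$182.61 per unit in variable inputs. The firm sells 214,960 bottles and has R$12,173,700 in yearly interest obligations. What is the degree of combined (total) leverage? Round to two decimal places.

At 214,960 units, contribution = 214,960 × R$137.72 = R$29,604,291.20.
Operating income = contribution − fixed costs = R$29,604,291.20 − R$9,298,500 = R$20,305,791.20. Interest = R$12,173,700.00.
DOL = R$29,604,291.20 ÷ R$20,305,791.20 = 1.4579; DFL = R$20,305,791.20 ÷ R$8,132,091.20 = 2.4970.
Combined leverage = 1.4579 × 2.4970 = 3.6404.

3.64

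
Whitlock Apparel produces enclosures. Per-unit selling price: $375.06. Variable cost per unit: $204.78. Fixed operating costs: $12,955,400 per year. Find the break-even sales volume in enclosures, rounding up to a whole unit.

Unit CM = price − variable cost = $375.06 − $204.78 = $170.28.
Break-even Q = $12,955,400 / $170.28 = 76,082.92 → 76,083 enclosures.

76,083 enclosures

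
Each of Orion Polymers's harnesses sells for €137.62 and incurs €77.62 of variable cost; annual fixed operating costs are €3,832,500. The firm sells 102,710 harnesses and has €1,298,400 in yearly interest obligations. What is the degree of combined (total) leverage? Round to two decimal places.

Contribution at this volume is 102,710 × €60.00 = €6,162,600.00.
EBIT = €6,162,600.00 − €3,832,500 = €2,330,100.00. Interest = €1,298,400.00, so EBIT − I = €1,031,700.00.
DCL = contribution ÷ (EBIT − I) = €6,162,600.00 ÷ €1,031,700.00 = 5.9732.

5.97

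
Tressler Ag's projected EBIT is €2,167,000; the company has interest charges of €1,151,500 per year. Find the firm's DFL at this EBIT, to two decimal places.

Annual interest charges come to €1,151,500.00.
Degree of financial leverage = EBIT / (EBIT − interest) = €2,167,000 / €1,015,500.00 = 2.1339.

2.13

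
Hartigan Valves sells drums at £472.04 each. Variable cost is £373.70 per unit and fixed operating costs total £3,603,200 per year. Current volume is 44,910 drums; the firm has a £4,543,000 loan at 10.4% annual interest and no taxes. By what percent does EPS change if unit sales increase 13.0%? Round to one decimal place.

Contribution at this volume is 44,910 × £98.34 = £4,416,449.40.
Subtracting fixed costs: EBIT = £4,416,449.40 − £3,603,200 = £813,249.40.
After interest of £472,472.00, pre-tax earnings = £340,777.40.
DCL = total CM / (EBIT − I) = £4,416,449.40 / £340,777.40 = 12.9599.
%ΔEPS = DCL × %ΔSales = 12.9599 × +13.0% = +168.5%.

+168.5%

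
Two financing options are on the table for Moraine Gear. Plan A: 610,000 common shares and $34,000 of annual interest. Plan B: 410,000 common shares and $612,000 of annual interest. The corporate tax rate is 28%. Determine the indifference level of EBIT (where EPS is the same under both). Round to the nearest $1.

Set EPS_A = EPS_B: (EBIT − $34,000)(1 − 0.28) ÷ 610,000 = (EBIT − $612,000)(1 − 0.28) ÷ 410,000.
The (1 − t) factor cancels: (EBIT − 34,000) × 410,000 = (EBIT − 612,000) × 610,000.
EBIT × (610,000 − 410,000) = 612,000 × 610,000 − 34,000 × 410,000 = 359,380,000,000, so EBIT = 359,380,000,000 ÷ 200,000 = 1,796,900.00.

$1,796,900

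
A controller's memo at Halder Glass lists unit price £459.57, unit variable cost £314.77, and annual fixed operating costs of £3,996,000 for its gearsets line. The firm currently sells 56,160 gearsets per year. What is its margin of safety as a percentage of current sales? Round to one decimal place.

50.9%

Unit CM = price − variable cost = £459.57 − £314.77 = £144.80. Break-even units = £3,996,000 ÷ £144.80 = 27,596.69; break-even revenue = 27,596.69 × £459.57 = £12,682,608.56.
Current sales = 56,160 × £459.57 = £25,809,451.20.
Margin of safety = (£25,809,451.20 − £12,682,608.56) ÷ £25,809,451.20 = 50.9%.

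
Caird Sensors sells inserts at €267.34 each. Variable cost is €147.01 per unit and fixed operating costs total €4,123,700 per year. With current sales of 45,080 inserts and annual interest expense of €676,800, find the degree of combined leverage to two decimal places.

8.69

Total contribution margin = 45,080 × €120.33 = €5,424,476.40.
Operating income = contribution − fixed costs = €5,424,476.40 − €4,123,700 = €1,300,776.40. Interest = €676,800.00.
DOL = €5,424,476.40 ÷ €1,300,776.40 = 4.1702; DFL = €1,300,776.40 ÷ €623,976.40 = 2.0847.
DCL = DOL × DFL = 4.1702 × 2.0847 = 8.6936.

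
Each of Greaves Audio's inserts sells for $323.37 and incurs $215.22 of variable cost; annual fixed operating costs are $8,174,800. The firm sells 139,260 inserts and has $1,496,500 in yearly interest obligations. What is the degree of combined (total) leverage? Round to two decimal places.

Total contribution margin = 139,260 × $108.15 = $15,060,969.00.
Operating income = contribution − fixed costs = $15,060,969.00 − $8,174,800 = $6,886,169.00. Interest = $1,496,500.00.
DOL = $15,060,969.00 ÷ $6,886,169.00 = 2.1871; DFL = $6,886,169.00 ÷ $5,389,669.00 = 1.2777.
DCL = DOL × DFL = 2.1871 × 1.2777 = 2.7945.

2.79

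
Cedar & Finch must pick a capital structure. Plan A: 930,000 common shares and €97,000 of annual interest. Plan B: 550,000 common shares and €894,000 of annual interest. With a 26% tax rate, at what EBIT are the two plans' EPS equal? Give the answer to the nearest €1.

€2,047,553

At indifference, (EBIT − 97,000)(1 − t)/930,000 = (EBIT − 894,000)(1 − t)/550,000.
The (1 − t) factor cancels: (EBIT − 97,000) × 550,000 = (EBIT − 894,000) × 930,000.
Solving, EBIT = (894,000·930,000 − 97,000·550,000) / (930,000 − 550,000) = 778,070,000,000 / 380,000 = 2,047,552.63.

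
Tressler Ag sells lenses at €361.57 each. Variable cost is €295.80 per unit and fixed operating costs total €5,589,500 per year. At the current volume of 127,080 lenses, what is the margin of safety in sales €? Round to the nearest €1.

Unit CM = price − variable cost = €361.57 − €295.80 = €65.77. Break-even units = €5,589,500 ÷ €65.77 = 84,985.56; break-even revenue = 84,985.56 × €361.57 = €30,728,227.38.
Current sales = 127,080 × €361.57 = €45,948,315.60.
Margin of safety = €45,948,315.60 − €30,728,227.38 = €15,220,088.

€15,220,088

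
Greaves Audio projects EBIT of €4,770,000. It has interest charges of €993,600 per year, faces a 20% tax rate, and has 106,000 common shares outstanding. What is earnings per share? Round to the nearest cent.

Interest = €993,600.00, so EBT = €4,770,000 − €993,600.00 = €3,776,400.00.
After tax at 20%: net income = €3,776,400.00 × 0.80 = €3,021,120.00.
EPS = €3,021,120.00 ÷ 106,000 = €28.50.

€28.50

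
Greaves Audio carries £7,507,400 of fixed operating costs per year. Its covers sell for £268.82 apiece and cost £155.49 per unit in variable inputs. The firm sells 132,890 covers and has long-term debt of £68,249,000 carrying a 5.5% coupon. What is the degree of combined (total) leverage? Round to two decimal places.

At 132,890 units, contribution = 132,890 × £113.33 = £15,060,423.70.
Subtracting fixed costs: EBIT = £15,060,423.70 − £7,507,400 = £7,553,023.70. Interest = £3,753,695.00.
DOL = £15,060,423.70 ÷ £7,553,023.70 = 1.9940; DFL = £7,553,023.70 ÷ £3,799,328.70 = 1.9880.
DCL = DOL × DFL = 1.9940 × 1.9880 = 3.9641.

3.96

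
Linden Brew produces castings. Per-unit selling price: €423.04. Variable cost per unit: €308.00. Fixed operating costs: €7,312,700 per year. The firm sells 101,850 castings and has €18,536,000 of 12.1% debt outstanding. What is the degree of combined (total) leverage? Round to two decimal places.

5.42

At 101,850 units, contribution = 101,850 × €115.04 = €11,716,824.00.
Subtracting fixed costs: EBIT = €11,716,824.00 − €7,312,700 = €4,404,124.00. Interest = €2,242,856.00.
DOL = €11,716,824.00 ÷ €4,404,124.00 = 2.6604; DFL = €4,404,124.00 ÷ €2,161,268.00 = 2.0378.
Combined leverage = 2.6604 × 2.0378 = 5.4214.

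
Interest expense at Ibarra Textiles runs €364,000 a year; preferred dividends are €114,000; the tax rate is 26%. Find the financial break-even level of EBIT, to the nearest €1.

Grossing the preferred dividend up to pre-tax terms: €114,000 / (1 − 0.26) = €154,054.05.
EPS = 0 when EBIT covers interest plus the pre-tax preferred burden: €364,000 + €154,054.05 = €518,054.05.

€518,054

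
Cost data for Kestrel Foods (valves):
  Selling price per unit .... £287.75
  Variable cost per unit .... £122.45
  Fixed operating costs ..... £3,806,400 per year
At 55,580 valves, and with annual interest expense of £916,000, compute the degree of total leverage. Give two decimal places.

Contribution at this volume is 55,580 × £165.30 = £9,187,374.00.
Subtracting fixed costs: EBIT = £9,187,374.00 − £3,806,400 = £5,380,974.00. Interest = £916,000.00.
DOL = £9,187,374.00 ÷ £5,380,974.00 = 1.7074; DFL = £5,380,974.00 ÷ £4,464,974.00 = 1.2052.
Combined leverage = 1.7074 × 1.2052 = 2.0578.

2.06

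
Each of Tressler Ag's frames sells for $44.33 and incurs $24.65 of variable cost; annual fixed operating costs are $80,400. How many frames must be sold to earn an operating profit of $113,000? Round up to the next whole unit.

Each unit contributes $44.33 − $24.65 = $19.68.
Required volume = (fixed costs + target profit) ÷ CM = ($80,400 + $113,000) ÷ $19.68 = 9,827.24, so 9,828 frames.

9,828 frames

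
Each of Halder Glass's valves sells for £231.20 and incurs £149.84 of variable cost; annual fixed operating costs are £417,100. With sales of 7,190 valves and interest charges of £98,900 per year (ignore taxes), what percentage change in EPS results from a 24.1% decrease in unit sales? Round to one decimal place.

At 7,190 units, contribution = 7,190 × £81.36 = £584,978.40.
Operating income = contribution − fixed costs = £584,978.40 − £417,100 = £167,878.40.
After interest of £98,900.00, pre-tax earnings = £68,978.40.
DCL = total CM / (EBIT − I) = £584,978.40 / £68,978.40 = 8.4806.
%ΔEPS = DCL × %ΔSales = 8.4806 × -24.1% = -204.4%.

-204.4%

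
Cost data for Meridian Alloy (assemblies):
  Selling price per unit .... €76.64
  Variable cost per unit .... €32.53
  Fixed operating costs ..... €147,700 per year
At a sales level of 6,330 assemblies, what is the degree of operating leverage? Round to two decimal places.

2.12

Total contribution margin = 6,330 × €44.11 = €279,216.30.
Subtracting fixed costs: EBIT = €279,216.30 − €147,700 = €131,516.30.
DOL = contribution ÷ EBIT = €279,216.30 ÷ €131,516.30 = 2.1231.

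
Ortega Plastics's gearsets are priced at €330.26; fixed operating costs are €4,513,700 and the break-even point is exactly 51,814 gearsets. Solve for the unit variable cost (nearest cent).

Contribution per unit must be FC / Q = €4,513,700 / 51,814 = €87.1135.
Hence VC = price − CM = €330.26 − €87.1135 = €243.15.

€243.15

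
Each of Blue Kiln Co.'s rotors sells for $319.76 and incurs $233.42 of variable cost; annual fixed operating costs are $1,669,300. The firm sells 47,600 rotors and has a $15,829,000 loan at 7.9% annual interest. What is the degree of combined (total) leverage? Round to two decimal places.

3.45

At 47,600 units, contribution = 47,600 × $86.34 = $4,109,784.00.
Subtracting fixed costs: EBIT = $4,109,784.00 − $1,669,300 = $2,440,484.00. Interest = $1,250,491.00, so EBIT − I = $1,189,993.00.
Degree of total leverage = total CM / (EBIT − interest) = $4,109,784.00 / $1,189,993.00 = 3.4536.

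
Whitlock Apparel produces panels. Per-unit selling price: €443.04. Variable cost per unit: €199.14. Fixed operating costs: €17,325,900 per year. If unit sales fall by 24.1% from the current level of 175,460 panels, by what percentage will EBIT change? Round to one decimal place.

-40.5%

Contribution at this volume is 175,460 × €243.90 = €42,794,694.00.
Subtracting fixed costs: EBIT = €42,794,694.00 − €17,325,900 = €25,468,794.00.
Degree of operating leverage = €42,794,694.00 / €25,468,794.00 = 1.6803.
So EBIT moves 1.6803 × (-24.1%) = -40.5%.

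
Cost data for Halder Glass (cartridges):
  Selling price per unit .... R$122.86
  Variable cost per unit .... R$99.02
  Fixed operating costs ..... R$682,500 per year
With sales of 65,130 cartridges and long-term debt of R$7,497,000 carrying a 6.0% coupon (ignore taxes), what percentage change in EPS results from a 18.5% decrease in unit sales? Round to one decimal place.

-68.3%

At 65,130 units, contribution = 65,130 × R$23.84 = R$1,552,699.20.
EBIT = R$1,552,699.20 − R$682,500 = R$870,199.20.
Interest = R$449,820.00, so EBIT − I = R$420,379.20.
DCL = total CM / (EBIT − I) = R$1,552,699.20 / R$420,379.20 = 3.6936.
%ΔEPS = DCL × %ΔSales = 3.6936 × -18.5% = -68.3%.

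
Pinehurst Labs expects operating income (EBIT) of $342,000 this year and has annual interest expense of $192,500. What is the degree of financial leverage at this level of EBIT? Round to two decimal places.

2.29

Annual interest charges come to $192,500.00.
Degree of financial leverage = EBIT / (EBIT − interest) = $342,000 / $149,500.00 = 2.2876.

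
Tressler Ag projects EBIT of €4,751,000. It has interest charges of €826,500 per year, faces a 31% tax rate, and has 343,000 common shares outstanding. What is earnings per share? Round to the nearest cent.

€7.89

Interest = €826,500.00, so EBT = €4,751,000 − €826,500.00 = €3,924,500.00.
Net income = €3,924,500.00 × (1 − 0.31) = €2,707,905.00.
Per share: €2,707,905.00 / 343,000 shares = €7.89.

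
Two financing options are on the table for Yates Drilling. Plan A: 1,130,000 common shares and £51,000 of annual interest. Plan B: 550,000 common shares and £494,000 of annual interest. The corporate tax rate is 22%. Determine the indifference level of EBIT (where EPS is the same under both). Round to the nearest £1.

£914,086

At indifference, (EBIT − 51,000)(1 − t)/1,130,000 = (EBIT − 494,000)(1 − t)/550,000.
The (1 − t) factor cancels: (EBIT − 51,000) × 550,000 = (EBIT − 494,000) × 1,130,000.
EBIT × (1,130,000 − 550,000) = 494,000 × 1,130,000 − 51,000 × 550,000 = 530,170,000,000, so EBIT = 530,170,000,000 ÷ 580,000 = 914,086.21.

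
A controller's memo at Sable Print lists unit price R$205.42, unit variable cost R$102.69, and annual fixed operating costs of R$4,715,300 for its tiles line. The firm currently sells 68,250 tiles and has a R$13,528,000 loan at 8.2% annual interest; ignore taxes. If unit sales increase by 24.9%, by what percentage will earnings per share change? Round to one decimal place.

Contribution at this volume is 68,250 × R$102.73 = R$7,011,322.50.
Subtracting fixed costs: EBIT = R$7,011,322.50 − R$4,715,300 = R$2,296,022.50.
Interest = R$1,109,296.00, so EBIT − I = R$1,186,726.50.
DCL = total CM / (EBIT − I) = R$7,011,322.50 / R$1,186,726.50 = 5.9081.
EPS therefore changes by 5.9081 × (+24.9%) = +147.1%.

+147.1%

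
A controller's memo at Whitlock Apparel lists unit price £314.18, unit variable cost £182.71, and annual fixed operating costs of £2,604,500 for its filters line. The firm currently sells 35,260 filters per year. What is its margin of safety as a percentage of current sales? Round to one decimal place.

Unit CM = price − variable cost = £314.18 − £182.71 = £131.47. Break-even units = £2,604,500 ÷ £131.47 = 19,810.60; break-even revenue = 19,810.60 × £314.18 = £6,224,095.31.
Current sales = 35,260 × £314.18 = £11,077,986.80.
Margin of safety = (£11,077,986.80 − £6,224,095.31) ÷ £11,077,986.80 = 43.8%.

43.8%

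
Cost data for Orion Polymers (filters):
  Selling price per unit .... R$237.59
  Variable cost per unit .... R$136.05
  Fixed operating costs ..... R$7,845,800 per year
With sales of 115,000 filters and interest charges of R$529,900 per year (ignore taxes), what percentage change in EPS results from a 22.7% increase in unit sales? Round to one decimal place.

+80.3%

Contribution at this volume is 115,000 × R$101.54 = R$11,677,100.00.
Operating income = contribution − fixed costs = R$11,677,100.00 − R$7,845,800 = R$3,831,300.00.
After interest of R$529,900.00, pre-tax earnings = R$3,301,400.00.
DCL = total CM / (EBIT − I) = R$11,677,100.00 / R$3,301,400.00 = 3.5370.
EPS therefore changes by 3.5370 × (+22.7%) = +80.3%.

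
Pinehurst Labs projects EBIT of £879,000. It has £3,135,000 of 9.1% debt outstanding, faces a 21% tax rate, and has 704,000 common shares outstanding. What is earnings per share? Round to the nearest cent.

£0.67

Interest = £285,285.00, so EBT = £879,000 − £285,285.00 = £593,715.00.
After tax at 21%: net income = £593,715.00 × 0.79 = £469,034.85.
EPS = £469,034.85 ÷ 704,000 = £0.67.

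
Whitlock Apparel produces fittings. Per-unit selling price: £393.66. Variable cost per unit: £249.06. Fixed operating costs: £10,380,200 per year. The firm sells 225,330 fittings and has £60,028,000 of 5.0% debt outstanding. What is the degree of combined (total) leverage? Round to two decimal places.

At 225,330 units, contribution = 225,330 × £144.60 = £32,582,718.00.
Operating income = contribution − fixed costs = £32,582,718.00 − £10,380,200 = £22,202,518.00. Interest = £3,001,400.00.
DOL = £32,582,718.00 ÷ £22,202,518.00 = 1.4675; DFL = £22,202,518.00 ÷ £19,201,118.00 = 1.1563.
Combined leverage = 1.4675 × 1.1563 = 1.6969.

1.70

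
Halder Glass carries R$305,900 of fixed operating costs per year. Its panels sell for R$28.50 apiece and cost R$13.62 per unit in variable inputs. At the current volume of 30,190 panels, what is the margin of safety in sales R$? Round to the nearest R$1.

R$274,518

Unit CM = price − variable cost = R$28.50 − R$13.62 = R$14.88. Break-even units = R$305,900 ÷ R$14.88 = 20,557.80; break-even revenue = 20,557.80 × R$28.50 = R$585,897.18.
Actual sales revenue = 30,190 × R$28.50 = R$860,415.00.
Margin of safety = R$860,415.00 − R$585,897.18 = R$274,518.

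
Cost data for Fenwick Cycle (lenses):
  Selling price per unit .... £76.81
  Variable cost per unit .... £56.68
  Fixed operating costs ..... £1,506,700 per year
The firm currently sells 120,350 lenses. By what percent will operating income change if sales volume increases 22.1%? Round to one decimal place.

At 120,350 units, contribution = 120,350 × £20.13 = £2,422,645.50.
Subtracting fixed costs: EBIT = £2,422,645.50 − £1,506,700 = £915,945.50.
DOL = contribution ÷ EBIT = £2,422,645.50 ÷ £915,945.50 = 2.6450.
Operating income changes by 2.6450 × +22.1% = +58.5%.

+58.5%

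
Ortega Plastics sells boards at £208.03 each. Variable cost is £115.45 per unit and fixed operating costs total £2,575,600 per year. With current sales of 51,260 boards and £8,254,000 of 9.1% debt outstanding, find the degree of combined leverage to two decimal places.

Total contribution margin = 51,260 × £92.58 = £4,745,650.80.
Operating income = contribution − fixed costs = £4,745,650.80 − £2,575,600 = £2,170,050.80. Interest = £751,114.00, so EBIT − I = £1,418,936.80.
DCL = contribution ÷ (EBIT − I) = £4,745,650.80 ÷ £1,418,936.80 = 3.3445.

3.34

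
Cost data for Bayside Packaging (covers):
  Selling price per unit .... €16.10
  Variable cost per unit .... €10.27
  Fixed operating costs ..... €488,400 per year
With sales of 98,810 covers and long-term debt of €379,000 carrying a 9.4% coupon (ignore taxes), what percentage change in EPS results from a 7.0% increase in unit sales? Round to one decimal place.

Total contribution margin = 98,810 × €5.83 = €576,062.30.
EBIT = €576,062.30 − €488,400 = €87,662.30.
Interest = €35,626.00, so EBIT − I = €52,036.30.
Degree of combined leverage = contribution ÷ (EBIT − I) = €576,062.30 ÷ €52,036.30 = 11.0704.
%ΔEPS = DCL × %ΔSales = 11.0704 × +7.0% = +77.5%.

+77.5%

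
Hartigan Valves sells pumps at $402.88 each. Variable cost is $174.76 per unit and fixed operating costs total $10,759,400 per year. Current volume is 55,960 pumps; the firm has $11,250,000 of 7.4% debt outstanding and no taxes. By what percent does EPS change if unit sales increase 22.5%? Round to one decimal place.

Contribution at this volume is 55,960 × $228.12 = $12,765,595.20.
EBIT = $12,765,595.20 − $10,759,400 = $2,006,195.20.
Interest = $832,500.00, so EBIT − I = $1,173,695.20.
Degree of combined leverage = contribution ÷ (EBIT − I) = $12,765,595.20 ÷ $1,173,695.20 = 10.8764.
%ΔEPS = DCL × %ΔSales = 10.8764 × +22.5% = +244.7%.

+244.7%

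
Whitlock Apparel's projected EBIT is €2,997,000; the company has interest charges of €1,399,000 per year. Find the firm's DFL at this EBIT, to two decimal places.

1.88

Annual interest charges come to €1,399,000.00.
DFL = EBIT ÷ (EBIT − I) = €2,997,000 ÷ (€2,997,000 − €1,399,000.00) = €2,997,000 ÷ €1,598,000.00 = 1.8755.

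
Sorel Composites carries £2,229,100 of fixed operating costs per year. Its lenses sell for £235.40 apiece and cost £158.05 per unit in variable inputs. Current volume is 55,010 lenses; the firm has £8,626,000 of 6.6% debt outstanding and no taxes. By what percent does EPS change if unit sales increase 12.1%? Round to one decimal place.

+35.3%

At 55,010 units, contribution = 55,010 × £77.35 = £4,255,023.50.
Operating income = contribution − fixed costs = £4,255,023.50 − £2,229,100 = £2,025,923.50.
Interest = £569,316.00, so EBIT − I = £1,456,607.50.
DCL = total CM / (EBIT − I) = £4,255,023.50 / £1,456,607.50 = 2.9212.
%ΔEPS = DCL × %ΔSales = 2.9212 × +12.1% = +35.3%.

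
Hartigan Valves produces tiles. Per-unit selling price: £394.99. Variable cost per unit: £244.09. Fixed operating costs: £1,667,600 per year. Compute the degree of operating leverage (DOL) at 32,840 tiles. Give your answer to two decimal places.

At 32,840 units, contribution = 32,840 × £150.90 = £4,955,556.00.
Operating income = contribution − fixed costs = £4,955,556.00 − £1,667,600 = £3,287,956.00.
DOL = contribution ÷ EBIT = £4,955,556.00 ÷ £3,287,956.00 = 1.5072.

1.51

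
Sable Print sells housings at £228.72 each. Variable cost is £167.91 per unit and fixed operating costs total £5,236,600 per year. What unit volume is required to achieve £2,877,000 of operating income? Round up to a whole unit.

Unit CM = price − variable cost = £228.72 − £167.91 = £60.81.
Required volume = (fixed costs + target profit) ÷ CM = (£5,236,600 + £2,877,000) ÷ £60.81 = 133,425.42, so 133,426 housings.

133,426 housings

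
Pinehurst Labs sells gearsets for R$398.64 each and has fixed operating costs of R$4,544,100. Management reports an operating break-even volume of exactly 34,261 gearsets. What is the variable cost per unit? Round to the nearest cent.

R$266.01

Contribution per unit must be FC / Q = R$4,544,100 / 34,261 = R$132.6319.
Hence VC = price − CM = R$398.64 − R$132.6319 = R$266.01.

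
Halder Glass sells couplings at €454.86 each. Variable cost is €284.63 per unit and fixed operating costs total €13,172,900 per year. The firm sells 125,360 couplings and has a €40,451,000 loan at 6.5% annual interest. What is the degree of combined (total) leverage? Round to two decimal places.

Contribution at this volume is 125,360 × €170.23 = €21,340,032.80.
EBIT = €21,340,032.80 − €13,172,900 = €8,167,132.80. Interest = €2,629,315.00.
DOL = €21,340,032.80 ÷ €8,167,132.80 = 2.6129; DFL = €8,167,132.80 ÷ €5,537,817.80 = 1.4748.
Combined leverage = 2.6129 × 1.4748 = 3.8535.

3.85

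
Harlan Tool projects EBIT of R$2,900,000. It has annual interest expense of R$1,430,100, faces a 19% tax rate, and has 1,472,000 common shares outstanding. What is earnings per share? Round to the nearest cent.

Interest = R$1,430,100.00, so EBT = R$2,900,000 − R$1,430,100.00 = R$1,469,900.00.
After tax at 19%: net income = R$1,469,900.00 × 0.81 = R$1,190,619.00.
EPS = R$1,190,619.00 ÷ 1,472,000 = R$0.81.

R$0.81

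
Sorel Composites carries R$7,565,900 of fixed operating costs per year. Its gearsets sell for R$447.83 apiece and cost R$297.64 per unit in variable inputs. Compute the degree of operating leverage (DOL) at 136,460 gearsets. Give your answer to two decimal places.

Total contribution margin = 136,460 × R$150.19 = R$20,494,927.40.
Subtracting fixed costs: EBIT = R$20,494,927.40 − R$7,565,900 = R$12,929,027.40.
DOL = contribution ÷ EBIT = R$20,494,927.40 ÷ R$12,929,027.40 = 1.5852.

1.59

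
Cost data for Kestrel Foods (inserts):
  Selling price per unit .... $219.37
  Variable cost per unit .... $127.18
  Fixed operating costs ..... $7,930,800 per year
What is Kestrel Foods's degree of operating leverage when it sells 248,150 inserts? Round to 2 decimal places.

Contribution at this volume is 248,150 × $92.19 = $22,876,948.50.
Subtracting fixed costs: EBIT = $22,876,948.50 − $7,930,800 = $14,946,148.50.
DOL = contribution ÷ EBIT = $22,876,948.50 ÷ $14,946,148.50 = 1.5306.

1.53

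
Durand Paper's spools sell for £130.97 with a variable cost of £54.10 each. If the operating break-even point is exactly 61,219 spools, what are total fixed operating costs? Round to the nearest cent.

Unit CM = price − variable cost = £130.97 − £54.10 = £76.87.
Fixed costs = break-even units × CM = 61,219 × £76.87 = £4,705,904.53.

£4,705,904.53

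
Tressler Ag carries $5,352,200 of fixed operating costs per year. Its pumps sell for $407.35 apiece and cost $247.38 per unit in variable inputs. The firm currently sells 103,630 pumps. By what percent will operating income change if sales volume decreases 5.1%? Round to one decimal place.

Total contribution margin = 103,630 × $159.97 = $16,577,691.10.
EBIT = $16,577,691.10 − $5,352,200 = $11,225,491.10.
Degree of operating leverage = $16,577,691.10 / $11,225,491.10 = 1.4768.
%ΔEBIT = DOL × %ΔSales = 1.4768 × -5.1% = -7.5%.

-7.5%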